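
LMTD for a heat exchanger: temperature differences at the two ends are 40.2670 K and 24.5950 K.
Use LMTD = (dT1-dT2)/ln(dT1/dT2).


dT1/dT2 = 1.6372
ln(dT1/dT2) = 0.4930
LMTD = 15.6720 / 0.4930 = 31.7897 K

31.7897 K


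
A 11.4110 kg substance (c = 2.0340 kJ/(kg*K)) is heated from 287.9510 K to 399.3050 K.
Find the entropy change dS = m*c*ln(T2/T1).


T2/T1 = 1.3867
ln(T2/T1) = 0.3269
dS = 11.4110 * 2.0340 * 0.3269 = 7.5882 kJ/K

7.5882 kJ/K


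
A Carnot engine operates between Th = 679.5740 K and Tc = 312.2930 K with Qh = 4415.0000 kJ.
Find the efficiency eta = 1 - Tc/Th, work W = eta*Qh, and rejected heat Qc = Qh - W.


eta = 1 - 312.2930/679.5740 = 0.5405
W = 0.5405 * 4415.0000 = 2386.1207 kJ
Qc = 4415.0000 - 2386.1207 = 2028.8793 kJ

eta = 54.0458%, W = 2386.1207 kJ, Qc = 2028.8793 kJ


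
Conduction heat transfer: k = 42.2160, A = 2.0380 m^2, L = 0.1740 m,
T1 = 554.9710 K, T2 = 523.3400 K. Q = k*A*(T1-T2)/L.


dT = 31.6310 K
Q = 42.2160 * 2.0380 * 31.6310 / 0.1740 = 15640.2948 W

15640.2948 W


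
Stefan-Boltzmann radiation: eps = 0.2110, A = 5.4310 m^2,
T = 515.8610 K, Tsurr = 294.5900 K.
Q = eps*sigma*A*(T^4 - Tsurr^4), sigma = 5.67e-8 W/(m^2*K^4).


T^4 = 7.0816e+10
Tsurr^4 = 7.5313e+09
Q = 0.2110 * 5.67e-8 * 5.4310 * 6.3285e+10 = 4111.9054 W

4111.9054 W


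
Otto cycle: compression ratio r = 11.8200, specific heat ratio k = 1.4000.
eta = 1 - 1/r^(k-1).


r^(k-1) = 2.6856
eta = 1 - 1/2.6856 = 0.6276 = 62.7649%

62.7649%


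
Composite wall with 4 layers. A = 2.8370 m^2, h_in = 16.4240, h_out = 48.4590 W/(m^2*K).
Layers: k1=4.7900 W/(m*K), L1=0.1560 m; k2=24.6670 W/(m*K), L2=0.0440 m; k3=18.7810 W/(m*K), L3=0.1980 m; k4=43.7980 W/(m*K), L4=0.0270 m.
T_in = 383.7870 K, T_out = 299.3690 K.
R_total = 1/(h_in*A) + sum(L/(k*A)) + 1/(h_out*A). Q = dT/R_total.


R_conv_in = 1/(16.4240*2.8370) = 0.0215
R_1 = 0.1560/(4.7900*2.8370) = 0.0115
R_2 = 0.0440/(24.6670*2.8370) = 0.0006
R_3 = 0.1980/(18.7810*2.8370) = 0.0037
R_4 = 0.0270/(43.7980*2.8370) = 0.0002
R_conv_out = 1/(48.4590*2.8370) = 0.0073
R_total = 0.0448 K/W
Q = 84.4180 / 0.0448 = 1885.2863 W

R_total = 0.0448 K/W, Q = 1885.2863 W


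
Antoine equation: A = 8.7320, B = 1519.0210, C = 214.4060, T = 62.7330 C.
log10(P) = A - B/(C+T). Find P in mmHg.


C+T = 277.1390
B/(C+T) = 5.4811
log10(P) = 8.7320 - 5.4811 = 3.2509
P = 10^3.2509 = 1782.0509 mmHg

1782.0509 mmHg


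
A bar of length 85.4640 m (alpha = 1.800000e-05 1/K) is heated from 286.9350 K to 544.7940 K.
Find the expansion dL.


dT = 257.8590 K
dL = 1.800000e-05 * 85.4640 * 257.8590 = 0.396678 m
L_final = 85.860678 m

dL = 0.396678 m


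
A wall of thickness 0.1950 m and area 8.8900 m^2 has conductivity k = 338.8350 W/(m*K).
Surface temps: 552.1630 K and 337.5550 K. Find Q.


dT = 214.6080 K
Q = 338.8350 * 8.8900 * 214.6080 / 0.1950 = 3315135.7843 W

3315135.7843 W


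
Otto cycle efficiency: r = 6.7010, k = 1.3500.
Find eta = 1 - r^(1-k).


r^(k-1) = 1.9460
eta = 1 - 1/1.9460 = 0.4861 = 48.6133%

48.6133%


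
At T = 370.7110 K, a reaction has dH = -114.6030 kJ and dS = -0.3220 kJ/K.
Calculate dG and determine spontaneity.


T*dS = 370.7110 * -0.3220 = -119.3689 kJ
dG = -114.6030 + 119.3689 = 4.7659 kJ (non-spontaneous)

dG = 4.7659 kJ, non-spontaneous


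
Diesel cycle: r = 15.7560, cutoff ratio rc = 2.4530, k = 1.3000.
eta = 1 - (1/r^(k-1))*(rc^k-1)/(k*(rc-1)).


r^(k-1) = 2.2868
rc^k = 3.2108
eta = 0.4882 = 48.8203%

48.8203%


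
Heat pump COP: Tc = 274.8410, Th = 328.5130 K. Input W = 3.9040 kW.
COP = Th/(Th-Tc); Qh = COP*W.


COP = 328.5130 / 53.6720 = 6.1208
Qh = 6.1208 * 3.9040 = 23.8954 kW

COP = 6.1208, Qh = 23.8954 kW


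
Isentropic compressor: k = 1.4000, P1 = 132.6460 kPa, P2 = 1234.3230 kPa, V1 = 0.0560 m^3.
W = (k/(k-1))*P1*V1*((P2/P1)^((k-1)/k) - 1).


(k-1)/k = 0.2857
(P2/P1)^exp = 1.8914
W = 3.5000 * 132.6460 * 0.0560 * (1.8914 - 1) = 23.1749 kJ

23.1749 kJ


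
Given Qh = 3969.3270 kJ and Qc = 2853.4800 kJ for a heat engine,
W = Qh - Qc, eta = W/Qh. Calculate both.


W = 3969.3270 - 2853.4800 = 1115.8470 kJ
eta = 1115.8470 / 3969.3270 = 0.2811 = 28.1117%

W = 1115.8470 kJ, eta = 28.1117%


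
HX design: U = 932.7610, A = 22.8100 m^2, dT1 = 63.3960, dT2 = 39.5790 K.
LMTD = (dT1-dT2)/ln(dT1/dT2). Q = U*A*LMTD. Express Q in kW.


LMTD = 50.5559 K
Q = 932.7610 * 22.8100 * 50.5559 = 1075641.8407 W = 1075.6418 kW

1075.6418 kW


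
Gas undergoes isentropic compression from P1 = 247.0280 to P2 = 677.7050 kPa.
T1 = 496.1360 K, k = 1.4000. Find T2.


(k-1)/k = 0.2857
(P2/P1)^exp = 1.3342
T2 = 496.1360 * 1.3342 = 661.9539 K

661.9539 K


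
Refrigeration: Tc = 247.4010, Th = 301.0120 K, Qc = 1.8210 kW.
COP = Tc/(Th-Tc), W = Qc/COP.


COP = 247.4010 / 53.6110 = 4.6147
W = 1.8210 / 4.6147 = 0.3946 kW

COP = 4.6147, W = 0.3946 kW


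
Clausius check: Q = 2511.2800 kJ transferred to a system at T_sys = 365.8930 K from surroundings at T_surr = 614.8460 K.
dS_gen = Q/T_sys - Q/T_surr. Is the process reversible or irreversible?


dS_sys = 2511.2800/365.8930 = 6.8634 kJ/K
dS_surr = -2511.2800/614.8460 = -4.0844 kJ/K
dS_gen = 6.8634 - 4.0844 = 2.7790 kJ/K (irreversible)

dS_gen = 2.7790 kJ/K, irreversible


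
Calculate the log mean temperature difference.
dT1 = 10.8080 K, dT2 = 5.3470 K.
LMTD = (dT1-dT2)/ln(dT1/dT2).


dT1/dT2 = 2.0213
ln(dT1/dT2) = 0.7038
LMTD = 5.4610 / 0.7038 = 7.7598 K

7.7598 K


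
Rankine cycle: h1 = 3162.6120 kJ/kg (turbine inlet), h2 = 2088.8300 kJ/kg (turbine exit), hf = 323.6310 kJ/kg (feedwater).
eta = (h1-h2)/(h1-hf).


W = 1073.7820 kJ/kg
Q_in = 2838.9810 kJ/kg
eta = 0.3782 = 37.8228%

eta = 37.8228%


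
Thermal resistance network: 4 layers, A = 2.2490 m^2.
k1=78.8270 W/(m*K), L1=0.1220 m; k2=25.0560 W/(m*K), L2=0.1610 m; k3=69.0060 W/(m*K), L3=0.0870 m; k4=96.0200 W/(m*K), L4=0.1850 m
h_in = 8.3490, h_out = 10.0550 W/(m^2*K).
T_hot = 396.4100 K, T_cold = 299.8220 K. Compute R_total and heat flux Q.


R_conv_in = 1/(8.3490*2.2490) = 0.0533
R_1 = 0.1220/(78.8270*2.2490) = 0.0007
R_2 = 0.1610/(25.0560*2.2490) = 0.0029
R_3 = 0.0870/(69.0060*2.2490) = 0.0006
R_4 = 0.1850/(96.0200*2.2490) = 0.0009
R_conv_out = 1/(10.0550*2.2490) = 0.0442
R_total = 0.1024 K/W
Q = 96.5880 / 0.1024 = 942.8697 W

R_total = 0.1024 K/W, Q = 942.8697 W


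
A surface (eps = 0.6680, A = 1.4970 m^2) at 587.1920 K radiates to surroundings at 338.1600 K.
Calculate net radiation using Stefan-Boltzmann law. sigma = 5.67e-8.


T^4 = 1.1888e+11
Tsurr^4 = 1.3076e+10
Q = 0.6680 * 5.67e-8 * 1.4970 * 1.0581e+11 = 5999.2208 W

5999.2208 W


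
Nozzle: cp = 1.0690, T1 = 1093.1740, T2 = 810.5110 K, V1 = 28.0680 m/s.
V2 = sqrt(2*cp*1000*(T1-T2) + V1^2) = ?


dT = 282.6630 K
2*cp*1000*dT = 604333.4940
V1^2 = 787.8126
V2 = sqrt(605121.3066) = 777.8954 m/s

777.8954 m/s


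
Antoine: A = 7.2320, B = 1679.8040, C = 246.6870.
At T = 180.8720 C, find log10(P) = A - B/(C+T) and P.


C+T = 427.5590
B/(C+T) = 3.9288
log10(P) = 7.2320 - 3.9288 = 3.3032
P = 10^3.3032 = 2009.9078 mmHg

2009.9078 mmHg


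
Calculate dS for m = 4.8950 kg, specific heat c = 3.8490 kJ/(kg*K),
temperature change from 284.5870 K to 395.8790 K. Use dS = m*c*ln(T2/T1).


T2/T1 = 1.3911
ln(T2/T1) = 0.3301
dS = 4.8950 * 3.8490 * 0.3301 = 6.2188 kJ/K

6.2188 kJ/K


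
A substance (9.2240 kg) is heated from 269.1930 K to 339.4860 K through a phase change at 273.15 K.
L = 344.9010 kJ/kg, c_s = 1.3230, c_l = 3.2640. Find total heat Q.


Q1 (sensible, solid) = 9.2240 * 1.3230 * 3.9570 = 48.2887 kJ
Q2 (latent) = 9.2240 * 344.9010 = 3181.3668 kJ
Q3 (sensible, liquid) = 9.2240 * 3.2640 * 66.3360 = 1997.1870 kJ
Q_total = 5226.8425 kJ

5226.8425 kJ


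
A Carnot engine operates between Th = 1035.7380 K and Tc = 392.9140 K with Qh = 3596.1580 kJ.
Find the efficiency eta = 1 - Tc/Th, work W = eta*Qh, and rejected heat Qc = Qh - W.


eta = 1 - 392.9140/1035.7380 = 0.6206
W = 0.6206 * 3596.1580 = 2231.9319 kJ
Qc = 3596.1580 - 2231.9319 = 1364.2261 kJ

eta = 62.0643%, W = 2231.9319 kJ, Qc = 1364.2261 kJ


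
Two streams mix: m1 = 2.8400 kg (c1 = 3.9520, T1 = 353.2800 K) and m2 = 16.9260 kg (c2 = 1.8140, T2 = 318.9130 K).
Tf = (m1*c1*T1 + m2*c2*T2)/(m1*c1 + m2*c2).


num = 13756.9312
den = 41.9274
Tf = 328.1128 K

328.1128 K


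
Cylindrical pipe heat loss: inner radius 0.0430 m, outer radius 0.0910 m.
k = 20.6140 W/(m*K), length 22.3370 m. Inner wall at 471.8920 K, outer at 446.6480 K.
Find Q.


dT = 25.2440 K
ln(ro/ri) = 0.7497
Q = 2*pi*20.6140*22.3370*25.2440 / 0.7497 = 97422.9262 W

97422.9262 W


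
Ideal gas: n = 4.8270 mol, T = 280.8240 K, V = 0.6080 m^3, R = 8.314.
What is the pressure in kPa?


P = nRT/V = 4.8270 * 8.314 * 280.8240 / 0.6080
= 11269.9383 / 0.6080 = 18536.0828 Pa = 18.5361 kPa

18.5361 kPa


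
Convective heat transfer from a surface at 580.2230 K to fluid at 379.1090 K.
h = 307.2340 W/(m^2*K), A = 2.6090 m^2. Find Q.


dT = 201.1140 K
Q = 307.2340 * 2.6090 * 201.1140 = 161207.6541 W

161207.6541 W


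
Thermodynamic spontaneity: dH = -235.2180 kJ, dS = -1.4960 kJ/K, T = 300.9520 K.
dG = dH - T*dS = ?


T*dS = 300.9520 * -1.4960 = -450.2242 kJ
dG = -235.2180 + 450.2242 = 215.0062 kJ (non-spontaneous)

dG = 215.0062 kJ, non-spontaneous


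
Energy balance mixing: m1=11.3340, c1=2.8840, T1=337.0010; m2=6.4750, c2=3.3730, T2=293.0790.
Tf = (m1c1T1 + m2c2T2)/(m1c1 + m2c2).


num = 17416.5346
den = 54.5274
Tf = 319.4087 K

319.4087 K


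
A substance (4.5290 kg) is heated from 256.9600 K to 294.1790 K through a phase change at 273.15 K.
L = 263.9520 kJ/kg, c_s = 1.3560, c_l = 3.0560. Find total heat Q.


Q1 (sensible, solid) = 4.5290 * 1.3560 * 16.1900 = 99.4280 kJ
Q2 (latent) = 4.5290 * 263.9520 = 1195.4386 kJ
Q3 (sensible, liquid) = 4.5290 * 3.0560 * 21.0290 = 291.0545 kJ
Q_total = 1585.9211 kJ

1585.9211 kJ


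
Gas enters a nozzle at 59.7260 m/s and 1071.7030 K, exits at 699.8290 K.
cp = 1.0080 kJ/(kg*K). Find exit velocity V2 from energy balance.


dT = 371.8740 K
2*cp*1000*dT = 749697.9840
V1^2 = 3567.1951
V2 = sqrt(753265.1791) = 867.9085 m/s

867.9085 m/s


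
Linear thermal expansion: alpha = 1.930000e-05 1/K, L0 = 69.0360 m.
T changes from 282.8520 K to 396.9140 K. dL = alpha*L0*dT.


dT = 114.0620 K
dL = 1.930000e-05 * 69.0360 * 114.0620 = 0.151976 m
L_final = 69.187976 m

dL = 0.151976 m


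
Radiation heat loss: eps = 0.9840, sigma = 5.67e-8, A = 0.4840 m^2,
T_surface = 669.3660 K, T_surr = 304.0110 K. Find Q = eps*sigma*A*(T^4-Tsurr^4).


T^4 = 2.0075e+11
Tsurr^4 = 8.5420e+09
Q = 0.9840 * 5.67e-8 * 0.4840 * 1.9221e+11 = 5190.3194 W

5190.3194 W


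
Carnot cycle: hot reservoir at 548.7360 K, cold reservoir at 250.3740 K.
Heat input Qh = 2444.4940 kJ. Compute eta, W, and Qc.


eta = 1 - 250.3740/548.7360 = 0.5437
W = 0.5437 * 2444.4940 = 1329.1348 kJ
Qc = 2444.4940 - 1329.1348 = 1115.3592 kJ

eta = 54.3726%, W = 1329.1348 kJ, Qc = 1115.3592 kJ


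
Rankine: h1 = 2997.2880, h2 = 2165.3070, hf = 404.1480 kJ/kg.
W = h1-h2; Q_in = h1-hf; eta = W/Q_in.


W = 831.9810 kJ/kg
Q_in = 2593.1400 kJ/kg
eta = 0.3208 = 32.0839%

eta = 32.0839%


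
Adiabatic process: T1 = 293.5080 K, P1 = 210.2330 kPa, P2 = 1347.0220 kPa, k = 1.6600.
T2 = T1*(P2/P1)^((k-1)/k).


(k-1)/k = 0.3976
(P2/P1)^exp = 2.0928
T2 = 293.5080 * 2.0928 = 614.2507 K

614.2507 K


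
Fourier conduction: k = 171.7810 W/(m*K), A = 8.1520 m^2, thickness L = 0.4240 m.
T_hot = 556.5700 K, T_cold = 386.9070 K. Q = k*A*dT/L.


dT = 169.6630 K
Q = 171.7810 * 8.1520 * 169.6630 / 0.4240 = 560351.5570 W

560351.5570 W


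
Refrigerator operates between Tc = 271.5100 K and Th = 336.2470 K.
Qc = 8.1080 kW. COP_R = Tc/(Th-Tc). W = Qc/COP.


COP = 271.5100 / 64.7370 = 4.1940
W = 8.1080 / 4.1940 = 1.9332 kW

COP = 4.1940, W = 1.9332 kW


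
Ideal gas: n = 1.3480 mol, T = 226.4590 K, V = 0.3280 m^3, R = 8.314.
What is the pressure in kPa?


P = nRT/V = 1.3480 * 8.314 * 226.4590 / 0.3280
= 2537.9876 / 0.3280 = 7737.7671 Pa = 7.7378 kPa

7.7378 kPa


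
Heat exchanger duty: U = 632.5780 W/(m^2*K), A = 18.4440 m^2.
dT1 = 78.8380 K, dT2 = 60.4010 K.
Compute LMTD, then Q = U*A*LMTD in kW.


LMTD = 69.2107 K
Q = 632.5780 * 18.4440 * 69.2107 = 807499.8065 W = 807.4998 kW

807.4998 kW


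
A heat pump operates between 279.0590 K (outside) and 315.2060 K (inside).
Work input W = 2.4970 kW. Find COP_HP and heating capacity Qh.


COP = 315.2060 / 36.1470 = 8.7201
Qh = 8.7201 * 2.4970 = 21.7741 kW

COP = 8.7201, Qh = 21.7741 kW


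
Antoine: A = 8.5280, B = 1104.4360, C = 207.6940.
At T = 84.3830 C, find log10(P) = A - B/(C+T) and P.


C+T = 292.0770
B/(C+T) = 3.7813
log10(P) = 8.5280 - 3.7813 = 4.7467
P = 10^4.7467 = 55806.1497 mmHg

55806.1497 mmHg


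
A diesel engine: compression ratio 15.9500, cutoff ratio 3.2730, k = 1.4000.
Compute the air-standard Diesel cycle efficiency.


r^(k-1) = 3.0276
rc^k = 5.2593
eta = 0.5579 = 55.7919%

55.7919%


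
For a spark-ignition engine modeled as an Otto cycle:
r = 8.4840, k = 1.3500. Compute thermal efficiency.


r^(k-1) = 2.1135
eta = 1 - 1/2.1135 = 0.5269 = 52.6860%

52.6860%


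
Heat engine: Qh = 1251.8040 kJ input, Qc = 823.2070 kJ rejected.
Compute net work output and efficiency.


W = 1251.8040 - 823.2070 = 428.5970 kJ
eta = 428.5970 / 1251.8040 = 0.3424 = 34.2383%

W = 428.5970 kJ, eta = 34.2383%


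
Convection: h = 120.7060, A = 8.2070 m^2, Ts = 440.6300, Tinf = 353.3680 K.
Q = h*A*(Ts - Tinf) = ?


dT = 87.2620 K
Q = 120.7060 * 8.2070 * 87.2620 = 86444.7165 W

86444.7165 W


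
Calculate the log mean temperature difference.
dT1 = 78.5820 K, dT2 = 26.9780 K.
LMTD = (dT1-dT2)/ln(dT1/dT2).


dT1/dT2 = 2.9128
ln(dT1/dT2) = 1.0691
LMTD = 51.6040 / 1.0691 = 48.2677 K

48.2677 K


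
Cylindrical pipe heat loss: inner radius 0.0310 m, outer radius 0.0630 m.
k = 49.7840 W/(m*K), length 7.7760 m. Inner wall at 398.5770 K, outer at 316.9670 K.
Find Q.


dT = 81.6100 K
ln(ro/ri) = 0.7091
Q = 2*pi*49.7840*7.7760*81.6100 / 0.7091 = 279919.2053 W

279919.2053 W


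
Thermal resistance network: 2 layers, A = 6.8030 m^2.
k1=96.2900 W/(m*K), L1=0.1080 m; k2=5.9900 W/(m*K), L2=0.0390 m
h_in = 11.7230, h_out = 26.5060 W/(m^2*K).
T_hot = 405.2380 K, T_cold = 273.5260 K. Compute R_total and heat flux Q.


R_conv_in = 1/(11.7230*6.8030) = 0.0125
R_1 = 0.1080/(96.2900*6.8030) = 0.0002
R_2 = 0.0390/(5.9900*6.8030) = 0.0010
R_conv_out = 1/(26.5060*6.8030) = 0.0055
R_total = 0.0192 K/W
Q = 131.7120 / 0.0192 = 6857.6601 W

R_total = 0.0192 K/W, Q = 6857.6601 W


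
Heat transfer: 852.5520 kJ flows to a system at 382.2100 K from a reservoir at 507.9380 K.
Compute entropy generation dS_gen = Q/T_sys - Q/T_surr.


dS_sys = 852.5520/382.2100 = 2.2306 kJ/K
dS_surr = -852.5520/507.9380 = -1.6785 kJ/K
dS_gen = 2.2306 - 1.6785 = 0.5521 kJ/K (irreversible)

dS_gen = 0.5521 kJ/K, irreversible


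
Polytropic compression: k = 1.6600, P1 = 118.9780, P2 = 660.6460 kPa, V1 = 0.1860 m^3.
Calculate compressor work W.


(k-1)/k = 0.3976
(P2/P1)^exp = 1.9770
W = 2.5152 * 118.9780 * 0.1860 * (1.9770 - 1) = 54.3799 kJ

54.3799 kJ


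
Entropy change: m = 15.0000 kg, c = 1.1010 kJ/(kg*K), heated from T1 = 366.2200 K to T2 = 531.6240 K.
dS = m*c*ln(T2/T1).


T2/T1 = 1.4517
ln(T2/T1) = 0.3727
dS = 15.0000 * 1.1010 * 0.3727 = 6.1552 kJ/K

6.1552 kJ/K


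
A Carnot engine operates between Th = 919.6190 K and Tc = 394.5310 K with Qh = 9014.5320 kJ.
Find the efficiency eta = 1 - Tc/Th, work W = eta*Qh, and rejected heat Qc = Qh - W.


eta = 1 - 394.5310/919.6190 = 0.5710
W = 0.5710 * 9014.5320 = 5147.1561 kJ
Qc = 9014.5320 - 5147.1561 = 3867.3759 kJ

eta = 57.0984%, W = 5147.1561 kJ, Qc = 3867.3759 kJ


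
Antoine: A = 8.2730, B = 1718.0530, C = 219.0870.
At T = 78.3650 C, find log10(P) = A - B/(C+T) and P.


C+T = 297.4520
B/(C+T) = 5.7759
log10(P) = 8.2730 - 5.7759 = 2.4971
P = 10^2.4971 = 314.1232 mmHg

314.1232 mmHg


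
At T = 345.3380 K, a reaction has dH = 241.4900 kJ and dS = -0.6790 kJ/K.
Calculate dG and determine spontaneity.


T*dS = 345.3380 * -0.6790 = -234.4845 kJ
dG = 241.4900 + 234.4845 = 475.9745 kJ (non-spontaneous)

dG = 475.9745 kJ, non-spontaneous


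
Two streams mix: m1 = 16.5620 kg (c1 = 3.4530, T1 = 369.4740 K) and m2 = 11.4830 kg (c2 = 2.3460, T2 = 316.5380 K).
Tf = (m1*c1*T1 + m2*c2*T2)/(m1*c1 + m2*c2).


num = 29656.9502
den = 84.1277
Tf = 352.5230 K

352.5230 K


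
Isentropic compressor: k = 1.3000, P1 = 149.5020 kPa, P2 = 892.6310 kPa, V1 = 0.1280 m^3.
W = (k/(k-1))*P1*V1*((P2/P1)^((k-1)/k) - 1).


(k-1)/k = 0.2308
(P2/P1)^exp = 1.5104
W = 4.3333 * 149.5020 * 0.1280 * (1.5104 - 1) = 42.3216 kJ

42.3216 kJ


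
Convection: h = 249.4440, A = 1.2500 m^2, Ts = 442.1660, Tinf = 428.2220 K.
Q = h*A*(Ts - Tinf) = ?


dT = 13.9440 K
Q = 249.4440 * 1.2500 * 13.9440 = 4347.8089 W

4347.8089 W


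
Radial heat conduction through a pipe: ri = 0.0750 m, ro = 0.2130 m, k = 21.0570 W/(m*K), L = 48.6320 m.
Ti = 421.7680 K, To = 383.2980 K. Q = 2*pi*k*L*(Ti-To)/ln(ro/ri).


dT = 38.4700 K
ln(ro/ri) = 1.0438
Q = 2*pi*21.0570*48.6320*38.4700 / 1.0438 = 237138.3008 W

237138.3008 W


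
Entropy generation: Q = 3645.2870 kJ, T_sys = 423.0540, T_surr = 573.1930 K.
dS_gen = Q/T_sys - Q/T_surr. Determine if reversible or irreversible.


dS_sys = 3645.2870/423.0540 = 8.6166 kJ/K
dS_surr = -3645.2870/573.1930 = -6.3596 kJ/K
dS_gen = 8.6166 - 6.3596 = 2.2570 kJ/K (irreversible)

dS_gen = 2.2570 kJ/K, irreversible


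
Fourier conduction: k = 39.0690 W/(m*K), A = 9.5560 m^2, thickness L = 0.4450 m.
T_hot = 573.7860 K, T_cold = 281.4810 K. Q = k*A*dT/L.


dT = 292.3050 K
Q = 39.0690 * 9.5560 * 292.3050 / 0.4450 = 245236.2517 W

245236.2517 W


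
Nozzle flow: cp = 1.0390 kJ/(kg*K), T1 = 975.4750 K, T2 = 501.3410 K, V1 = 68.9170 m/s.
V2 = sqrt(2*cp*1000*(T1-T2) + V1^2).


dT = 474.1340 K
2*cp*1000*dT = 985250.4520
V1^2 = 4749.5529
V2 = sqrt(990000.0049) = 994.9874 m/s

994.9874 m/s


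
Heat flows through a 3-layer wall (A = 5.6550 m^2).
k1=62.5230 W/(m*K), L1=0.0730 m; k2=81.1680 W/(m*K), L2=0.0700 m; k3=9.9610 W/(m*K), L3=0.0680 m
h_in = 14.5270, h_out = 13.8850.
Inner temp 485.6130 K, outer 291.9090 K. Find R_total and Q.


R_conv_in = 1/(14.5270*5.6550) = 0.0122
R_1 = 0.0730/(62.5230*5.6550) = 0.0002
R_2 = 0.0700/(81.1680*5.6550) = 0.0002
R_3 = 0.0680/(9.9610*5.6550) = 0.0012
R_conv_out = 1/(13.8850*5.6550) = 0.0127
R_total = 0.0265 K/W
Q = 193.7040 / 0.0265 = 7316.5859 W

R_total = 0.0265 K/W, Q = 7316.5859 W


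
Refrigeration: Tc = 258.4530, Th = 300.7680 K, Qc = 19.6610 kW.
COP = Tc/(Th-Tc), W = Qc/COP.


COP = 258.4530 / 42.3150 = 6.1078
W = 19.6610 / 6.1078 = 3.2190 kW

COP = 6.1078, W = 3.2190 kW


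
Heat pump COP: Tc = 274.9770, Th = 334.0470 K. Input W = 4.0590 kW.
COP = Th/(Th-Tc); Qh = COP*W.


COP = 334.0470 / 59.0700 = 5.6551
Qh = 5.6551 * 4.0590 = 22.9541 kW

COP = 5.6551, Qh = 22.9541 kW


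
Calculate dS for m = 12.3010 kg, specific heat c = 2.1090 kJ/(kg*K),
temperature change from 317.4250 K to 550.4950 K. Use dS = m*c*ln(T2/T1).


T2/T1 = 1.7343
ln(T2/T1) = 0.5506
dS = 12.3010 * 2.1090 * 0.5506 = 14.2835 kJ/K

14.2835 kJ/K


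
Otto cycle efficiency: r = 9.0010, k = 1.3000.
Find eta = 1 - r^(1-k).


r^(k-1) = 1.9332
eta = 1 - 1/1.9332 = 0.4827 = 48.2735%

48.2735%


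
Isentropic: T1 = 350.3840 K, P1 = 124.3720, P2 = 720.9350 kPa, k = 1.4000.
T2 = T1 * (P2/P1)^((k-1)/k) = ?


(k-1)/k = 0.2857
(P2/P1)^exp = 1.6522
T2 = 350.3840 * 1.6522 = 578.8871 K

578.8871 K


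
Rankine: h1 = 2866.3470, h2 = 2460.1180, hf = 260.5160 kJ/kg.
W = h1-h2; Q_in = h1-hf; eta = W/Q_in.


W = 406.2290 kJ/kg
Q_in = 2605.8310 kJ/kg
eta = 0.1559 = 15.5892%

eta = 15.5892%


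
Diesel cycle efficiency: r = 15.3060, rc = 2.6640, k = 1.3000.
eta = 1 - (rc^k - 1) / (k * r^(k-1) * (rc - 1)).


r^(k-1) = 2.2670
rc^k = 3.5743
eta = 0.4751 = 47.5061%

47.5061%


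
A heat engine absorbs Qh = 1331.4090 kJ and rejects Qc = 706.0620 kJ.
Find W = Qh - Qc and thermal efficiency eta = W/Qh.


W = 1331.4090 - 706.0620 = 625.3470 kJ
eta = 625.3470 / 1331.4090 = 0.4697 = 46.9688%

W = 625.3470 kJ, eta = 46.9688%


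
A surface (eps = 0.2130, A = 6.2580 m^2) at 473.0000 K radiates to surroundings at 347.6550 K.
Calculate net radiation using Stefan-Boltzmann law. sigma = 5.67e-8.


T^4 = 5.0055e+10
Tsurr^4 = 1.4608e+10
Q = 0.2130 * 5.67e-8 * 6.2580 * 3.5447e+10 = 2678.9975 W

2678.9975 W


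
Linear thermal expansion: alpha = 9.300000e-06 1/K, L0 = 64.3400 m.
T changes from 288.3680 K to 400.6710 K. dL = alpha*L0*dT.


dT = 112.3030 K
dL = 9.300000e-06 * 64.3400 * 112.3030 = 0.067198 m
L_final = 64.407198 m

dL = 0.067198 m


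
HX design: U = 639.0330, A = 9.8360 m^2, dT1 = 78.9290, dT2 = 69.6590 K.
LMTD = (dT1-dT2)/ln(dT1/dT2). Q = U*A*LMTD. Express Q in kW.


LMTD = 74.1975 K
Q = 639.0330 * 9.8360 * 74.1975 = 466370.5792 W = 466.3706 kW

466.3706 kW


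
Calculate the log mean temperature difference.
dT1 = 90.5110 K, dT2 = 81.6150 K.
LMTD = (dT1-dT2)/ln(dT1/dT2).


dT1/dT2 = 1.1090
ln(dT1/dT2) = 0.1035
LMTD = 8.8960 / 0.1035 = 85.9863 K

85.9863 K


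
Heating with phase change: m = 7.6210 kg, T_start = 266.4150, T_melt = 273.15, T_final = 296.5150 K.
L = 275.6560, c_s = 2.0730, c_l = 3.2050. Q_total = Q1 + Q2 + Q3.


Q1 (sensible, solid) = 7.6210 * 2.0730 * 6.7350 = 106.4018 kJ
Q2 (latent) = 7.6210 * 275.6560 = 2100.7744 kJ
Q3 (sensible, liquid) = 7.6210 * 3.2050 * 23.3650 = 570.6973 kJ
Q_total = 2777.8734 kJ

2777.8734 kJ


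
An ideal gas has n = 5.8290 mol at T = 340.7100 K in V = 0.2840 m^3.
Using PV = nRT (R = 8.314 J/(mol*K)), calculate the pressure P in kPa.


P = nRT/V = 5.8290 * 8.314 * 340.7100 / 0.2840
= 16511.5923 / 0.2840 = 58139.4094 Pa = 58.1394 kPa

58.1394 kPa


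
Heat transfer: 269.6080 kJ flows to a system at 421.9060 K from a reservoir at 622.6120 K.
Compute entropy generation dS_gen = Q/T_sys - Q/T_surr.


dS_sys = 269.6080/421.9060 = 0.6390 kJ/K
dS_surr = -269.6080/622.6120 = -0.4330 kJ/K
dS_gen = 0.6390 - 0.4330 = 0.2060 kJ/K (irreversible)

dS_gen = 0.2060 kJ/K, irreversible


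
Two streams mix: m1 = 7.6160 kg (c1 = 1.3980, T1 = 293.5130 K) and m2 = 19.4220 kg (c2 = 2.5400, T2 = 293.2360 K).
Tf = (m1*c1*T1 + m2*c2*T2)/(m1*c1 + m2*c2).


num = 17590.9654
den = 59.9790
Tf = 293.2852 K

293.2852 K


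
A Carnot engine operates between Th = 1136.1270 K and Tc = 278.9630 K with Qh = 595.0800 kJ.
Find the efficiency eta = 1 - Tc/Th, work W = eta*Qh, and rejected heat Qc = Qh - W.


eta = 1 - 278.9630/1136.1270 = 0.7545
W = 0.7545 * 595.0800 = 448.9649 kJ
Qc = 595.0800 - 448.9649 = 146.1151 kJ

eta = 75.4461%, W = 448.9649 kJ, Qc = 146.1151 kJ


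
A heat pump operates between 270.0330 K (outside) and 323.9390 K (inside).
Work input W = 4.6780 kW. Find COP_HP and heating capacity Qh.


COP = 323.9390 / 53.9060 = 6.0093
Qh = 6.0093 * 4.6780 = 28.1117 kW

COP = 6.0093, Qh = 28.1117 kW


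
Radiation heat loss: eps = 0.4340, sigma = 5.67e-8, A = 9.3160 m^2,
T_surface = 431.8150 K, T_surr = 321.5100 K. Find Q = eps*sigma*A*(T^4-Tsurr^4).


T^4 = 3.4769e+10
Tsurr^4 = 1.0685e+10
Q = 0.4340 * 5.67e-8 * 9.3160 * 2.4084e+10 = 5521.1239 W

5521.1239 W


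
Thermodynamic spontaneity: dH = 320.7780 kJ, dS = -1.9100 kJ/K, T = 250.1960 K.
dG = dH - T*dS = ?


T*dS = 250.1960 * -1.9100 = -477.8744 kJ
dG = 320.7780 + 477.8744 = 798.6524 kJ (non-spontaneous)

dG = 798.6524 kJ, non-spontaneous


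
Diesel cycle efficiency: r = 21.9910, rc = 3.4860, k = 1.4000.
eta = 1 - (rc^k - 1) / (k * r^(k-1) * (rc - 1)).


r^(k-1) = 3.4427
rc^k = 5.7446
eta = 0.6040 = 60.4022%

60.4022%


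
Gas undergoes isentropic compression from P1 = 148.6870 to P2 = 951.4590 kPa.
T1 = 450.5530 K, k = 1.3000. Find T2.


(k-1)/k = 0.2308
(P2/P1)^exp = 1.5347
T2 = 450.5530 * 1.5347 = 691.4693 K

691.4693 K


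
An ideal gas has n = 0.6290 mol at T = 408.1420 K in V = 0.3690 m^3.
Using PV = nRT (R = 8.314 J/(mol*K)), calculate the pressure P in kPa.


P = nRT/V = 0.6290 * 8.314 * 408.1420 / 0.3690
= 2134.3810 / 0.3690 = 5784.2305 Pa = 5.7842 kPa

5.7842 kPa


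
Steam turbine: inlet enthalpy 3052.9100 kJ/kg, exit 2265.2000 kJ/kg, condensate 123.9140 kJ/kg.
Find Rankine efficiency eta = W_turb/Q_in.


W = 787.7100 kJ/kg
Q_in = 2928.9960 kJ/kg
eta = 0.2689 = 26.8935%

eta = 26.8935%


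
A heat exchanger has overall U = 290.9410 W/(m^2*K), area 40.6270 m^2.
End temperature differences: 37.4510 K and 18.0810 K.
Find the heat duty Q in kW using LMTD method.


LMTD = 26.6009 K
Q = 290.9410 * 40.6270 * 26.6009 = 314423.8468 W = 314.4238 kW

314.4238 kW


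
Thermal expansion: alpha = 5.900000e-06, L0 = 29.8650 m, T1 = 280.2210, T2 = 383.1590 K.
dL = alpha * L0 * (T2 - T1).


dT = 102.9380 K
dL = 5.900000e-06 * 29.8650 * 102.9380 = 0.018138 m
L_final = 29.883138 m

dL = 0.018138 m


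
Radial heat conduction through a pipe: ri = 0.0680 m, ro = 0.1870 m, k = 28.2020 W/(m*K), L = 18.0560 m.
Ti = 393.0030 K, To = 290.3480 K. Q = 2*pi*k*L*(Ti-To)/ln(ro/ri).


dT = 102.6550 K
ln(ro/ri) = 1.0116
Q = 2*pi*28.2020*18.0560*102.6550 / 1.0116 = 324677.5185 W

324677.5185 W


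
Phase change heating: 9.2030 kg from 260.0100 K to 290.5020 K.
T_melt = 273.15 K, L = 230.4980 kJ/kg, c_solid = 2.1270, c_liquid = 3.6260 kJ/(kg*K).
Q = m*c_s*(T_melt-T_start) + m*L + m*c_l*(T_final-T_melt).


Q1 (sensible, solid) = 9.2030 * 2.1270 * 13.1400 = 257.2126 kJ
Q2 (latent) = 9.2030 * 230.4980 = 2121.2731 kJ
Q3 (sensible, liquid) = 9.2030 * 3.6260 * 17.3520 = 579.0376 kJ
Q_total = 2957.5233 kJ

2957.5233 kJ


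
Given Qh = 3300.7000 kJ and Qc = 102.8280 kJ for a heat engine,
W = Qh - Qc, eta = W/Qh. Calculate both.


W = 3300.7000 - 102.8280 = 3197.8720 kJ
eta = 3197.8720 / 3300.7000 = 0.9688 = 96.8847%

W = 3197.8720 kJ, eta = 96.8847%


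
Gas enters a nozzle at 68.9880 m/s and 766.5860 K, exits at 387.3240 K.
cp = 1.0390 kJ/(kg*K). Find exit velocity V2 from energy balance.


dT = 379.2620 K
2*cp*1000*dT = 788106.4360
V1^2 = 4759.3441
V2 = sqrt(792865.7801) = 890.4301 m/s

890.4301 m/s


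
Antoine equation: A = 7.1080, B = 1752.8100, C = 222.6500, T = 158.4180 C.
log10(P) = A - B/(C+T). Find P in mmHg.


C+T = 381.0680
B/(C+T) = 4.5997
log10(P) = 7.1080 - 4.5997 = 2.5083
P = 10^2.5083 = 322.3070 mmHg

322.3070 mmHg


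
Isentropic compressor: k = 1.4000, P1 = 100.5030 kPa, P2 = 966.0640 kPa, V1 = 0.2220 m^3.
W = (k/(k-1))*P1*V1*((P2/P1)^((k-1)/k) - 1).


(k-1)/k = 0.2857
(P2/P1)^exp = 1.9090
W = 3.5000 * 100.5030 * 0.2220 * (1.9090 - 1) = 70.9852 kJ

70.9852 kJ


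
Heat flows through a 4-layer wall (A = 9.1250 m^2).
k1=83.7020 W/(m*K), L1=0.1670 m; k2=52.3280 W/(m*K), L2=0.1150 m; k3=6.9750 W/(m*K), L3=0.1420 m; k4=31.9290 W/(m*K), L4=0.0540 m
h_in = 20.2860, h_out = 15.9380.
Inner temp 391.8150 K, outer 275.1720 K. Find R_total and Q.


R_conv_in = 1/(20.2860*9.1250) = 0.0054
R_1 = 0.1670/(83.7020*9.1250) = 0.0002
R_2 = 0.1150/(52.3280*9.1250) = 0.0002
R_3 = 0.1420/(6.9750*9.1250) = 0.0022
R_4 = 0.0540/(31.9290*9.1250) = 0.0002
R_conv_out = 1/(15.9380*9.1250) = 0.0069
R_total = 0.0152 K/W
Q = 116.6430 / 0.0152 = 7697.1487 W

R_total = 0.0152 K/W, Q = 7697.1487 W


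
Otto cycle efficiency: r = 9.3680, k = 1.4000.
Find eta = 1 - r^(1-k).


r^(k-1) = 2.4471
eta = 1 - 1/2.4471 = 0.5914 = 59.1360%

59.1360%


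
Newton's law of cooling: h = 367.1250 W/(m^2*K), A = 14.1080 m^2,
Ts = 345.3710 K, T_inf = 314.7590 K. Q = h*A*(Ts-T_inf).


dT = 30.6120 K
Q = 367.1250 * 14.1080 * 30.6120 = 158551.7775 W

158551.7775 W


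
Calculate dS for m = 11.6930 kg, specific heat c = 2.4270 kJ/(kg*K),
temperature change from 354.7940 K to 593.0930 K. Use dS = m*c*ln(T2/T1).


T2/T1 = 1.6717
ln(T2/T1) = 0.5138
dS = 11.6930 * 2.4270 * 0.5138 = 14.5815 kJ/K

14.5815 kJ/K


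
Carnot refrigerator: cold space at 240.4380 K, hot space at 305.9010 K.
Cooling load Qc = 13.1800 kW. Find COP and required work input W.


COP = 240.4380 / 65.4630 = 3.6729
W = 13.1800 / 3.6729 = 3.5885 kW

COP = 3.6729, W = 3.5885 kW


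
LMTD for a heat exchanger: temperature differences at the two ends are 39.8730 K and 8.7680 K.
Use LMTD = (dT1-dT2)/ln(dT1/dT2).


dT1/dT2 = 4.5476
ln(dT1/dT2) = 1.5146
LMTD = 31.1050 / 1.5146 = 20.5369 K

20.5369 K


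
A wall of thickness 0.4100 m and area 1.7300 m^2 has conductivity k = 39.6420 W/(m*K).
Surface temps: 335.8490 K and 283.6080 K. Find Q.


dT = 52.2410 K
Q = 39.6420 * 1.7300 * 52.2410 / 0.4100 = 8738.3470 W

8738.3470 W


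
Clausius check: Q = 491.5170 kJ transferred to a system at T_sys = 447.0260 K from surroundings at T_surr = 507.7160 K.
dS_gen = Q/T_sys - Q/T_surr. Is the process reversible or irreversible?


dS_sys = 491.5170/447.0260 = 1.0995 kJ/K
dS_surr = -491.5170/507.7160 = -0.9681 kJ/K
dS_gen = 1.0995 - 0.9681 = 0.1314 kJ/K (irreversible)

dS_gen = 0.1314 kJ/K, irreversible


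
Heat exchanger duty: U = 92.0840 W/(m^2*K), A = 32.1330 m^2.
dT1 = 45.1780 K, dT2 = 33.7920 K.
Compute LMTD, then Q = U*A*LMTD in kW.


LMTD = 39.2099 K
Q = 92.0840 * 32.1330 * 39.2099 = 116019.4291 W = 116.0194 kW

116.0194 kW


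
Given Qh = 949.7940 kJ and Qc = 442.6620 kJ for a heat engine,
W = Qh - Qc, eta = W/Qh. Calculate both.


W = 949.7940 - 442.6620 = 507.1320 kJ
eta = 507.1320 / 949.7940 = 0.5339 = 53.3939%

W = 507.1320 kJ, eta = 53.3939%


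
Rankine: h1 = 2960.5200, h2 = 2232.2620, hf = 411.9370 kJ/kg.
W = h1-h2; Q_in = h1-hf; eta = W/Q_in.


W = 728.2580 kJ/kg
Q_in = 2548.5830 kJ/kg
eta = 0.2858 = 28.5750%

eta = 28.5750%


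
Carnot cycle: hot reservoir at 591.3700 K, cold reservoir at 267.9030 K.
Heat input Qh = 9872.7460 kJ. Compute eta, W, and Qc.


eta = 1 - 267.9030/591.3700 = 0.5470
W = 0.5470 * 9872.7460 = 5400.1852 kJ
Qc = 9872.7460 - 5400.1852 = 4472.5608 kJ

eta = 54.6979%, W = 5400.1852 kJ, Qc = 4472.5608 kJ


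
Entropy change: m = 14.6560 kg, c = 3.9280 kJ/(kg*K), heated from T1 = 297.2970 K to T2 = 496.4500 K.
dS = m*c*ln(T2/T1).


T2/T1 = 1.6699
ln(T2/T1) = 0.5128
dS = 14.6560 * 3.9280 * 0.5128 = 29.5185 kJ/K

29.5185 kJ/K


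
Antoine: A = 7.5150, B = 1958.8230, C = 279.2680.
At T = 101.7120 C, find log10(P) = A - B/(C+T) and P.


C+T = 380.9800
B/(C+T) = 5.1415
log10(P) = 7.5150 - 5.1415 = 2.3735
P = 10^2.3735 = 236.2993 mmHg

236.2993 mmHg


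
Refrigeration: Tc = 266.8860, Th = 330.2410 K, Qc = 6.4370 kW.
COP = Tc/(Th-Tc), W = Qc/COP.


COP = 266.8860 / 63.3550 = 4.2125
W = 6.4370 / 4.2125 = 1.5281 kW

COP = 4.2125, W = 1.5281 kW


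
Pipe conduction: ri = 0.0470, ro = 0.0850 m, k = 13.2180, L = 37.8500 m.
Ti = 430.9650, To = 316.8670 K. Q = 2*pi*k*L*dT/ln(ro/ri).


dT = 114.0980 K
ln(ro/ri) = 0.5925
Q = 2*pi*13.2180*37.8500*114.0980 / 0.5925 = 605338.7812 W

605338.7812 W


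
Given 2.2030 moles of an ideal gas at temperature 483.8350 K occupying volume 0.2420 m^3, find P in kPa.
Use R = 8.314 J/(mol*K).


P = nRT/V = 2.2030 * 8.314 * 483.8350 / 0.2420
= 8861.7970 / 0.2420 = 36618.9960 Pa = 36.6190 kPa

36.6190 kPa


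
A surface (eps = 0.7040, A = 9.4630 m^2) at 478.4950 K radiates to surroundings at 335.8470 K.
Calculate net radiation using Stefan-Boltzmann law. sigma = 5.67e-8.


T^4 = 5.2422e+10
Tsurr^4 = 1.2722e+10
Q = 0.7040 * 5.67e-8 * 9.4630 * 3.9699e+10 = 14995.6901 W

14995.6901 W


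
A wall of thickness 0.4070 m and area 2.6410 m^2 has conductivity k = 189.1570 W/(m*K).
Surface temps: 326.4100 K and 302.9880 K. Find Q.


dT = 23.4220 K
Q = 189.1570 * 2.6410 * 23.4220 / 0.4070 = 28748.8440 W

28748.8440 W


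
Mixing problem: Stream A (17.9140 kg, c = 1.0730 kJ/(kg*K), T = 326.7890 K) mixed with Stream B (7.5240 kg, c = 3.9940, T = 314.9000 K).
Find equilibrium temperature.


num = 15744.4619
den = 49.2726
Tf = 319.5380 K

319.5380 K


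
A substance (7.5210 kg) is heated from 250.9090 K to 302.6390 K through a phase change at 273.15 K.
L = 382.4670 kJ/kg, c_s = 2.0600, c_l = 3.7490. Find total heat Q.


Q1 (sensible, solid) = 7.5210 * 2.0600 * 22.2410 = 344.5856 kJ
Q2 (latent) = 7.5210 * 382.4670 = 2876.5343 kJ
Q3 (sensible, liquid) = 7.5210 * 3.7490 * 29.4890 = 831.4786 kJ
Q_total = 4052.5985 kJ

4052.5985 kJ


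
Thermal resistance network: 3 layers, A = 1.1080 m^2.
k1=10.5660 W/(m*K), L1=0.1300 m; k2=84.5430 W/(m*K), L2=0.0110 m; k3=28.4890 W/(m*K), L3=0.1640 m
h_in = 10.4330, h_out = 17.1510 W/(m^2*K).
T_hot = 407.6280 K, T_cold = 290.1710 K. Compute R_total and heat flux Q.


R_conv_in = 1/(10.4330*1.1080) = 0.0865
R_1 = 0.1300/(10.5660*1.1080) = 0.0111
R_2 = 0.0110/(84.5430*1.1080) = 0.0001
R_3 = 0.1640/(28.4890*1.1080) = 0.0052
R_conv_out = 1/(17.1510*1.1080) = 0.0526
R_total = 0.1555 K/W
Q = 117.4570 / 0.1555 = 755.1240 W

R_total = 0.1555 K/W, Q = 755.1240 W


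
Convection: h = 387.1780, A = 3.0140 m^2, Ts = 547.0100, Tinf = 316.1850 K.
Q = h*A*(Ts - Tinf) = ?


dT = 230.8250 K
Q = 387.1780 * 3.0140 * 230.8250 = 269362.2706 W

269362.2706 W


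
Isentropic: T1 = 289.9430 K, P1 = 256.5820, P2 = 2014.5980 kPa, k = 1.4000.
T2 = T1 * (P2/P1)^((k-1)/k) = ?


(k-1)/k = 0.2857
(P2/P1)^exp = 1.8018
T2 = 289.9430 * 1.8018 = 522.4156 K

522.4156 K


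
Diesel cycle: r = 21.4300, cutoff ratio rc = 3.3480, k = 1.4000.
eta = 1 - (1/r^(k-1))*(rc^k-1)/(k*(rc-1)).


r^(k-1) = 3.4073
rc^k = 5.4287
eta = 0.6046 = 60.4592%

60.4592%


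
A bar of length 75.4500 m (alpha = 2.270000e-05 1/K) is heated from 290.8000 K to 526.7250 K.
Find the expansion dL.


dT = 235.9250 K
dL = 2.270000e-05 * 75.4500 * 235.9250 = 0.404072 m
L_final = 75.854072 m

dL = 0.404072 m


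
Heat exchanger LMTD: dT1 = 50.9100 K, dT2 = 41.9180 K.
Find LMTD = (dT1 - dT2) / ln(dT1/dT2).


dT1/dT2 = 1.2145
ln(dT1/dT2) = 0.1943
LMTD = 8.9920 / 0.1943 = 46.2685 K

46.2685 K


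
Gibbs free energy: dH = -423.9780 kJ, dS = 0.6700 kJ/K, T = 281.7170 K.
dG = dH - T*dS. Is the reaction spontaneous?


T*dS = 281.7170 * 0.6700 = 188.7504 kJ
dG = -423.9780 - 188.7504 = -612.7284 kJ (spontaneous)

dG = -612.7284 kJ, spontaneous


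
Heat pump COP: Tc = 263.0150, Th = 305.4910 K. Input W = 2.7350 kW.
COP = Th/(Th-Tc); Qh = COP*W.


COP = 305.4910 / 42.4760 = 7.1921
Qh = 7.1921 * 2.7350 = 19.6704 kW

COP = 7.1921, Qh = 19.6704 kW


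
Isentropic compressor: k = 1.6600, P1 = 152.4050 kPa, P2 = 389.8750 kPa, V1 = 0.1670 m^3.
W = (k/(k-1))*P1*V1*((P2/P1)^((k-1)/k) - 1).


(k-1)/k = 0.3976
(P2/P1)^exp = 1.4527
W = 2.5152 * 152.4050 * 0.1670 * (1.4527 - 1) = 28.9819 kJ

28.9819 kJ


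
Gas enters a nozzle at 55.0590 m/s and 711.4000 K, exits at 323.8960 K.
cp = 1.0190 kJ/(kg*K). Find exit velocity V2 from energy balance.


dT = 387.5040 K
2*cp*1000*dT = 789733.1520
V1^2 = 3031.4935
V2 = sqrt(792764.6455) = 890.3733 m/s

890.3733 m/s


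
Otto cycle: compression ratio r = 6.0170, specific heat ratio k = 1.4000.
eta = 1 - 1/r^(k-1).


r^(k-1) = 2.0500
eta = 1 - 1/2.0500 = 0.5122 = 51.2193%

51.2193%


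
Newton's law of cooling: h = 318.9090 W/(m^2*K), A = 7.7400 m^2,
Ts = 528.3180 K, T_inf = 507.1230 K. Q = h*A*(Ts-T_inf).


dT = 21.1950 K
Q = 318.9090 * 7.7400 * 21.1950 = 52316.7982 W

52316.7982 W


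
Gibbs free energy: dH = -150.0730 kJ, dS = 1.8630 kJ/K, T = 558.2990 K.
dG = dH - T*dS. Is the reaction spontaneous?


T*dS = 558.2990 * 1.8630 = 1040.1110 kJ
dG = -150.0730 - 1040.1110 = -1190.1840 kJ (spontaneous)

dG = -1190.1840 kJ, spontaneous


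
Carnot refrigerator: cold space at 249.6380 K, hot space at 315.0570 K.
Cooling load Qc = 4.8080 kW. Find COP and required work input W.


COP = 249.6380 / 65.4190 = 3.8160
W = 4.8080 / 3.8160 = 1.2600 kW

COP = 3.8160, W = 1.2600 kW


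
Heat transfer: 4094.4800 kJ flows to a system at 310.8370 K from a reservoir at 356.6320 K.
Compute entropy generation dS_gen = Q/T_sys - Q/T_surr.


dS_sys = 4094.4800/310.8370 = 13.1724 kJ/K
dS_surr = -4094.4800/356.6320 = -11.4810 kJ/K
dS_gen = 13.1724 - 11.4810 = 1.6915 kJ/K (irreversible)

dS_gen = 1.6915 kJ/K, irreversible


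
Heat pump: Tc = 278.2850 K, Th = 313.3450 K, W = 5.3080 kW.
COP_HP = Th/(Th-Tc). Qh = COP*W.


COP = 313.3450 / 35.0600 = 8.9374
Qh = 8.9374 * 5.3080 = 47.4397 kW

COP = 8.9374, Qh = 47.4397 kW


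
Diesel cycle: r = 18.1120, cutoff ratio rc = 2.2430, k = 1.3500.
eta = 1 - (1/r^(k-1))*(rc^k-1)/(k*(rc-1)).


r^(k-1) = 2.7561
rc^k = 2.9759
eta = 0.5728 = 57.2758%

57.2758%


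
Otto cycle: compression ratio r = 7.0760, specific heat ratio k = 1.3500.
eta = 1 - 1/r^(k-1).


r^(k-1) = 1.9835
eta = 1 - 1/1.9835 = 0.4958 = 49.5833%

49.5833%


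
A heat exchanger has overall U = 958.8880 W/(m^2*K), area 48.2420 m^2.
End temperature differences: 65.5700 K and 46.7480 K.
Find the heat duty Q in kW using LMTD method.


LMTD = 55.6293 K
Q = 958.8880 * 48.2420 * 55.6293 = 2573338.2978 W = 2573.3383 kW

2573.3383 kW


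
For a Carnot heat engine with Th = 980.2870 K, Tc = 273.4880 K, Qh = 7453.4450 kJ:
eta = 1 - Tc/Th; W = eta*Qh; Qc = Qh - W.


eta = 1 - 273.4880/980.2870 = 0.7210
W = 0.7210 * 7453.4450 = 5374.0256 kJ
Qc = 7453.4450 - 5374.0256 = 2079.4194 kJ

eta = 72.1012%, W = 5374.0256 kJ, Qc = 2079.4194 kJ


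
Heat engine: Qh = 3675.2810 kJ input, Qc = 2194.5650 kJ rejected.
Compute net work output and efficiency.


W = 3675.2810 - 2194.5650 = 1480.7160 kJ
eta = 1480.7160 / 3675.2810 = 0.4029 = 40.2885%

W = 1480.7160 kJ, eta = 40.2885%


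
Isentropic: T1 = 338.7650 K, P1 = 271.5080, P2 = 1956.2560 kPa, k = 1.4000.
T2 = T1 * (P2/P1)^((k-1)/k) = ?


(k-1)/k = 0.2857
(P2/P1)^exp = 1.7581
T2 = 338.7650 * 1.7581 = 595.5790 K

595.5790 K


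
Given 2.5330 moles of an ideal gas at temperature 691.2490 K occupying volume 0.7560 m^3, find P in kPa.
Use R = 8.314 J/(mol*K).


P = nRT/V = 2.5330 * 8.314 * 691.2490 / 0.7560
= 14557.2629 / 0.7560 = 19255.6388 Pa = 19.2556 kPa

19.2556 kPa


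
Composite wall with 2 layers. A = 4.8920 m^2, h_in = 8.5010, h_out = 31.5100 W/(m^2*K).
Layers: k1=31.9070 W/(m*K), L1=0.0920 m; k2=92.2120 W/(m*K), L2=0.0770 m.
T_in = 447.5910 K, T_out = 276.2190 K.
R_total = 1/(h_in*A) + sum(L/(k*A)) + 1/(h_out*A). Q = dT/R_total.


R_conv_in = 1/(8.5010*4.8920) = 0.0240
R_1 = 0.0920/(31.9070*4.8920) = 0.0006
R_2 = 0.0770/(92.2120*4.8920) = 0.0002
R_conv_out = 1/(31.5100*4.8920) = 0.0065
R_total = 0.0313 K/W
Q = 171.3720 / 0.0313 = 5476.2887 W

R_total = 0.0313 K/W, Q = 5476.2887 W


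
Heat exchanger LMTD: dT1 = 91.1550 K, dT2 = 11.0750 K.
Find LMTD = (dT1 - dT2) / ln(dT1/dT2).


dT1/dT2 = 8.2307
ln(dT1/dT2) = 2.1079
LMTD = 80.0800 / 2.1079 = 37.9909 K

37.9909 K


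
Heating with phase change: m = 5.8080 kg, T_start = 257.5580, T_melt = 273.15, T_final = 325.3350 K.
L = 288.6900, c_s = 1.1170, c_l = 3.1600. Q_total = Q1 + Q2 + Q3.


Q1 (sensible, solid) = 5.8080 * 1.1170 * 15.5920 = 101.1537 kJ
Q2 (latent) = 5.8080 * 288.6900 = 1676.7115 kJ
Q3 (sensible, liquid) = 5.8080 * 3.1600 * 52.1850 = 957.7659 kJ
Q_total = 2735.6311 kJ

2735.6311 kJ


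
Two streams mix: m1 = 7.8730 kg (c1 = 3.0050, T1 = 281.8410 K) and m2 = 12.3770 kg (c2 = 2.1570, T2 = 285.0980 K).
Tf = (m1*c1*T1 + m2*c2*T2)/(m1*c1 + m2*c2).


num = 14279.2124
den = 50.3556
Tf = 283.5678 K

283.5678 K


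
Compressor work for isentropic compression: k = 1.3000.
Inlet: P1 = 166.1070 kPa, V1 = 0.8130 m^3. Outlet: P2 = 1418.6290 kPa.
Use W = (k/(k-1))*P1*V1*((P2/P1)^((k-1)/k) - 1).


(k-1)/k = 0.2308
(P2/P1)^exp = 1.6404
W = 4.3333 * 166.1070 * 0.8130 * (1.6404 - 1) = 374.7751 kJ

374.7751 kJ


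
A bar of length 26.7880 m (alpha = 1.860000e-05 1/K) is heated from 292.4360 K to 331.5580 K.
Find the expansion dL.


dT = 39.1220 K
dL = 1.860000e-05 * 26.7880 * 39.1220 = 0.019493 m
L_final = 26.807493 m

dL = 0.019493 m


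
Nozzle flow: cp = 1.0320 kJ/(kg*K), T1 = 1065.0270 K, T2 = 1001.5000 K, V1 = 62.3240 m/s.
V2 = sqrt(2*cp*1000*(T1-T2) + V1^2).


dT = 63.5270 K
2*cp*1000*dT = 131119.7280
V1^2 = 3884.2810
V2 = sqrt(135004.0090) = 367.4289 m/s

367.4289 m/s
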